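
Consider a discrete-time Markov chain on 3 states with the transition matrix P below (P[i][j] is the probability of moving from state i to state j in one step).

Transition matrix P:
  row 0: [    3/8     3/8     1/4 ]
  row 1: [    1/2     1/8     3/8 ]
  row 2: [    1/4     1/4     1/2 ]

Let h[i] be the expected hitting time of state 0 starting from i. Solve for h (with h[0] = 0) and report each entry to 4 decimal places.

h = [0.0000, 2.5455, 3.2727]

First-step conditioning: h[0] = 0; for i ≠ 0, h[i] = 1 + Σ_k P[i][k]·h[k].
  h[1] = 1 + 1/8·h[1] + 3/8·h[2]
  h[2] = 1 + 1/4·h[1] + 1/2·h[2]
Solving the 2×2 linear system over states ≠ 0 gives exactly h = [0, 28/11, 36/11] (h[0] = 0 is the target).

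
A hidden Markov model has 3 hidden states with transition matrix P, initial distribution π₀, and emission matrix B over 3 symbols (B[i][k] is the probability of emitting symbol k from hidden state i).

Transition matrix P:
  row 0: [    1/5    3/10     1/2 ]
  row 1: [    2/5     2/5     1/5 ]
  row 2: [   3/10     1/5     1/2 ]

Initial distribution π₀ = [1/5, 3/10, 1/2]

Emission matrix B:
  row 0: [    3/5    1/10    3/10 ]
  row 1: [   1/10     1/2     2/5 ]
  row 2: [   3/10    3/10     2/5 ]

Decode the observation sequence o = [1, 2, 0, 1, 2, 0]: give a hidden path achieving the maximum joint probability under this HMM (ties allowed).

path = [1, 1, 0, 1, 1, 0]

t=0: δ = [2.000e-02, 1.500e-01, 1.500e-01]  (obs o_0=1)
t=1: δ = [1.800e-02, 2.400e-02, 3.000e-02]  ψ = [1, 1, 2]  (obs o_1=2)
t=2: δ = [5.760e-03, 9.600e-04, 4.500e-03]  ψ = [1, 1, 2]  (obs o_2=0)
t=3: δ = [1.350e-04, 8.640e-04, 8.640e-04]  ψ = [2, 0, 0]  (obs o_3=1)
t=4: δ = [1.037e-04, 1.382e-04, 1.728e-04]  ψ = [1, 1, 2]  (obs o_4=2)
t=5: δ = [3.318e-05, 5.530e-06, 2.592e-05]  ψ = [1, 1, 2]  (obs o_5=0)
backtrack: best end state = 0; path = [1, 1, 0, 1, 1, 0]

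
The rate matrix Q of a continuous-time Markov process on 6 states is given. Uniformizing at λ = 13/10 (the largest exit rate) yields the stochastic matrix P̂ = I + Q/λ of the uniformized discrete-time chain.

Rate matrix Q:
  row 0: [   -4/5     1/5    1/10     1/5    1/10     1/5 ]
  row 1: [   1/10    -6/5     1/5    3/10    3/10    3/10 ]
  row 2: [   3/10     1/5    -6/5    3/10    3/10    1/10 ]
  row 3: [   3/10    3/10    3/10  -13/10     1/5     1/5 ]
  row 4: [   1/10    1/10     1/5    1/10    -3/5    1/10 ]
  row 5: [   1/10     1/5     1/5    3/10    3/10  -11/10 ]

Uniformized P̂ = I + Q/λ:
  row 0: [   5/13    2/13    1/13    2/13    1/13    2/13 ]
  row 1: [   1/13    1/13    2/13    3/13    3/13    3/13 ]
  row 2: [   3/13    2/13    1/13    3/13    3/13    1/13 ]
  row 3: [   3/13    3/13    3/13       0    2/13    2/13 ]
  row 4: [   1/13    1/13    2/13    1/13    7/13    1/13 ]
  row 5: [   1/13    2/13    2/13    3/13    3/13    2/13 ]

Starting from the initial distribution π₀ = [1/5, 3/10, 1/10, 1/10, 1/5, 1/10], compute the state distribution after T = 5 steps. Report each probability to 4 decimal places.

π = [0.1740, 0.1331, 0.1405, 0.1419, 0.2786, 0.1319]

t=0: π = [0.2000, 0.3000, 0.1000, 0.1000, 0.2000, 0.1000]
t=1: π = [0.1692, 0.1231, 0.1385, 0.1615, 0.2538, 0.1538]
t=2: π = [0.1751, 0.1373, 0.1426, 0.1414, 0.2704, 0.1331]
t=3: π = [0.1745, 0.1334, 0.1403, 0.1431, 0.2761, 0.1326]
t=4: π = [0.1742, 0.1333, 0.1406, 0.1418, 0.2779, 0.1321]
t=5: π = [0.1740, 0.1331, 0.1405, 0.1419, 0.2786, 0.1319]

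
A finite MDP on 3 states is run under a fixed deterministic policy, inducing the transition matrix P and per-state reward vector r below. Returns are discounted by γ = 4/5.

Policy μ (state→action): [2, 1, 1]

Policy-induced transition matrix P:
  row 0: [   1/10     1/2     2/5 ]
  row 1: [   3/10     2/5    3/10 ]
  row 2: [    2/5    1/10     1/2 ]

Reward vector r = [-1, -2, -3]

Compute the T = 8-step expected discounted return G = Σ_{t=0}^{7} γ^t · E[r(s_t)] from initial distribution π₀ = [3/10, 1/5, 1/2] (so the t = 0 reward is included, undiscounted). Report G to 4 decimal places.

t=0: π = [0.3000, 0.2000, 0.5000], E[r] = -2.2000, γ^t·E[r] = -2.200000, running G = -2.200000
t=1: π = [0.2900, 0.2800, 0.4300], E[r] = -2.1400, γ^t·E[r] = -1.712000, running G = -3.912000
t=2: π = [0.2850, 0.3000, 0.4150], E[r] = -2.1300, γ^t·E[r] = -1.363200, running G = -5.275200
t=3: π = [0.2845, 0.3040, 0.4115], E[r] = -2.1270, γ^t·E[r] = -1.089024, running G = -6.364224
t=4: π = [0.2843, 0.3050, 0.4108], E[r] = -2.1265, γ^t·E[r] = -0.871014, running G = -7.235238
t=5: π = [0.2842, 0.3052, 0.4106], E[r] = -2.1264, γ^t·E[r] = -0.696762, running G = -7.932001
t=6: π = [0.2842, 0.3053, 0.4105], E[r] = -2.1263, γ^t·E[r] = -0.557403, running G = -8.489404
t=7: π = [0.2842, 0.3053, 0.4105], E[r] = -2.1263, γ^t·E[r] = -0.445921, running G = -8.935325

G = -8.9353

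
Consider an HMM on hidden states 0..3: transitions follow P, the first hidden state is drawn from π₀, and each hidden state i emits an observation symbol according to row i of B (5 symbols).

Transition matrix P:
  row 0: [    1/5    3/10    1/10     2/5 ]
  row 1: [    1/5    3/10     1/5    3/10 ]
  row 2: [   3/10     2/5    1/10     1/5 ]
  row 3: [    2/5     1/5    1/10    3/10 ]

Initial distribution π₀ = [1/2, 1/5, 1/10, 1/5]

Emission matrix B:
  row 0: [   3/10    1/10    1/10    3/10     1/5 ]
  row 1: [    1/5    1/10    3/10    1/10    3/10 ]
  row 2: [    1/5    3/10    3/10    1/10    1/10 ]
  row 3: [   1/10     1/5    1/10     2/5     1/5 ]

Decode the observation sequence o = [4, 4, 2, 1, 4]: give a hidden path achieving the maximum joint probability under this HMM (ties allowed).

path = [0, 1, 1, 2, 1]

t=0: δ = [1.000e-01, 6.000e-02, 1.000e-02, 4.000e-02]  (obs o_0=4)
t=1: δ = [4.000e-03, 9.000e-03, 1.200e-03, 8.000e-03]  ψ = [0, 0, 1, 0]  (obs o_1=4)
t=2: δ = [3.200e-04, 8.100e-04, 5.400e-04, 2.700e-04]  ψ = [3, 1, 1, 1]  (obs o_2=2)
t=3: δ = [1.620e-05, 2.430e-05, 4.860e-05, 4.860e-05]  ψ = [1, 1, 1, 1]  (obs o_3=1)
t=4: δ = [3.888e-06, 5.832e-06, 4.860e-07, 2.916e-06]  ψ = [3, 2, 1, 3]  (obs o_4=4)
backtrack: best end state = 1; path = [0, 1, 1, 2, 1]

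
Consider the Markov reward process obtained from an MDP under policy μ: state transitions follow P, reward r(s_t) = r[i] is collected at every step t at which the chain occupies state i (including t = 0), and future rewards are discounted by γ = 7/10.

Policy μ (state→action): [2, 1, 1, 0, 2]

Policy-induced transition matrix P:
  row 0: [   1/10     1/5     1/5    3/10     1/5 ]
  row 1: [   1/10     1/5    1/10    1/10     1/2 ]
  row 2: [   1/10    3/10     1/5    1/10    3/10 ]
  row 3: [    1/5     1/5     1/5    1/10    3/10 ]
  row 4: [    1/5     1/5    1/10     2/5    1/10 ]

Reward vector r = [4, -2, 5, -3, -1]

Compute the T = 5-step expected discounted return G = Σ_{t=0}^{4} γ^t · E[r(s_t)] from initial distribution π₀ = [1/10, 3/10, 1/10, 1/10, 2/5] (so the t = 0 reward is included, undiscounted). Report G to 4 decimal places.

G = -0.4898

t=0: π = [0.1000, 0.3000, 0.1000, 0.1000, 0.4000], E[r] = -0.4000, γ^t·E[r] = -0.400000, running G = -0.400000
t=1: π = [0.1500, 0.2100, 0.1300, 0.2400, 0.2700], E[r] = -0.1600, γ^t·E[r] = -0.112000, running G = -0.512000
t=2: π = [0.1510, 0.2130, 0.1520, 0.2110, 0.2730], E[r] = 0.0320, γ^t·E[r] = 0.015680, running G = -0.496320
t=3: π = [0.1484, 0.2152, 0.1514, 0.2121, 0.2729], E[r] = 0.0110, γ^t·E[r] = 0.003773, running G = -0.492547
t=4: π = [0.1485, 0.2151, 0.1512, 0.2116, 0.2736], E[r] = 0.0114, γ^t·E[r] = 0.002737, running G = -0.489810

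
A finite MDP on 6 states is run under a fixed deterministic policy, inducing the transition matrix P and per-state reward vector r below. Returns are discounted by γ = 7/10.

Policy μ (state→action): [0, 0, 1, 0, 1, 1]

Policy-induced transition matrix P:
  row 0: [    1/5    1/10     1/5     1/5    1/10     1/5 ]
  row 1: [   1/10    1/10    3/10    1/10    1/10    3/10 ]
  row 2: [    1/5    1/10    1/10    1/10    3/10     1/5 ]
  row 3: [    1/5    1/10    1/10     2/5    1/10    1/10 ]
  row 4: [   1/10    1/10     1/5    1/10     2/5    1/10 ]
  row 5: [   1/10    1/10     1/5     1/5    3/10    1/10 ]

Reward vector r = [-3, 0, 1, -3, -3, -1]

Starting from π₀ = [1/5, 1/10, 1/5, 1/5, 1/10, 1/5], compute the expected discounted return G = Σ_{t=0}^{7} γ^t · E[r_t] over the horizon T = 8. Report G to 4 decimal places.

t=0: π = [0.2000, 0.1000, 0.2000, 0.2000, 0.1000, 0.2000], E[r] = -1.5000, γ^t·E[r] = -1.500000, running G = -1.500000
t=1: π = [0.1600, 0.1000, 0.1700, 0.2000, 0.2100, 0.1600], E[r] = -1.7000, γ^t·E[r] = -1.190000, running G = -2.690000
t=2: π = [0.1530, 0.1000, 0.1730, 0.1920, 0.2290, 0.1530], E[r] = -1.7020, γ^t·E[r] = -0.833980, running G = -3.523980
t=3: π = [0.1518, 0.1000, 0.1735, 0.1882, 0.2339, 0.1526], E[r] = -1.7008, γ^t·E[r] = -0.583374, running G = -4.107354
t=4: π = [0.1514, 0.1000, 0.1738, 0.1869, 0.2354, 0.1525], E[r] = -1.6996, γ^t·E[r] = -0.408079, running G = -4.515433
t=5: π = [0.1512, 0.1000, 0.1739, 0.1865, 0.2359, 0.1525], E[r] = -1.6993, γ^t·E[r] = -0.285594, running G = -4.801027
t=6: π = [0.1512, 0.1000, 0.1740, 0.1863, 0.2361, 0.1525], E[r] = -1.6991, γ^t·E[r] = -0.199901, running G = -5.000928
t=7: π = [0.1511, 0.1000, 0.1740, 0.1863, 0.2361, 0.1525], E[r] = -1.6991, γ^t·E[r] = -0.139927, running G = -5.140855

G = -5.1409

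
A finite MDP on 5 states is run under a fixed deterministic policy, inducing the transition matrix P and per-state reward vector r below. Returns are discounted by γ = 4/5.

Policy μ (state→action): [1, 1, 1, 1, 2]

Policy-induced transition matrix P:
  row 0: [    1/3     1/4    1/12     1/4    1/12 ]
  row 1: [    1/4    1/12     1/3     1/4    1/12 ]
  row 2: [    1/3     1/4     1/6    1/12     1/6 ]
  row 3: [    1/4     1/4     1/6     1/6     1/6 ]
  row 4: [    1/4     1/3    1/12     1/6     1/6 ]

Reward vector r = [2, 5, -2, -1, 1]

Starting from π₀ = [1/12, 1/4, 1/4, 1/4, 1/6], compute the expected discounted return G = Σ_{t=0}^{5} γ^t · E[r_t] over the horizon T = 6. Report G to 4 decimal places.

t=0: π = [0.0833, 0.2500, 0.2500, 0.2500, 0.1667], E[r] = 0.8333, γ^t·E[r] = 0.833333, running G = 0.833333
t=1: π = [0.2778, 0.2222, 0.1875, 0.1736, 0.1389], E[r] = 1.2569, γ^t·E[r] = 1.005556, running G = 1.838889
t=2: π = [0.2888, 0.2245, 0.1690, 0.1927, 0.1250], E[r] = 1.2946, γ^t·E[r] = 0.828519, running G = 2.667407
t=3: π = [0.2881, 0.2230, 0.1696, 0.1954, 0.1239], E[r] = 1.2806, γ^t·E[r] = 0.655654, running G = 3.323062
t=4: π = [0.2881, 0.2232, 0.1695, 0.1951, 0.1241], E[r] = 1.2820, γ^t·E[r] = 0.525123, running G = 3.848184
t=5: π = [0.2881, 0.2231, 0.1695, 0.1952, 0.1241], E[r] = 1.2819, γ^t·E[r] = 0.420051, running G = 4.268236

G = 4.2682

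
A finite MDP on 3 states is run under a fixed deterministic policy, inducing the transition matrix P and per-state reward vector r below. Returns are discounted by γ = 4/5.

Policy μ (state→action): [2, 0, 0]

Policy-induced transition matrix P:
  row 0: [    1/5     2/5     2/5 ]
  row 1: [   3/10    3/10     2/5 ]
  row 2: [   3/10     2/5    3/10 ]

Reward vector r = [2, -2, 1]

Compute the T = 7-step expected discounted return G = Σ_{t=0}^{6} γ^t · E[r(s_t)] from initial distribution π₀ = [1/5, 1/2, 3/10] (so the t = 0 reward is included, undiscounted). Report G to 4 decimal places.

t=0: π = [0.2000, 0.5000, 0.3000], E[r] = -0.3000, γ^t·E[r] = -0.300000, running G = -0.300000
t=1: π = [0.2800, 0.3500, 0.3700], E[r] = 0.2300, γ^t·E[r] = 0.184000, running G = -0.116000
t=2: π = [0.2720, 0.3650, 0.3630], E[r] = 0.1770, γ^t·E[r] = 0.113280, running G = -0.002720
t=3: π = [0.2728, 0.3635, 0.3637], E[r] = 0.1823, γ^t·E[r] = 0.093338, running G = 0.090618
t=4: π = [0.2727, 0.3637, 0.3636], E[r] = 0.1818, γ^t·E[r] = 0.074453, running G = 0.165071
t=5: π = [0.2727, 0.3636, 0.3636], E[r] = 0.1818, γ^t·E[r] = 0.059580, running G = 0.224650
t=6: π = [0.2727, 0.3636, 0.3636], E[r] = 0.1818, γ^t·E[r] = 0.047662, running G = 0.272313

G = 0.2723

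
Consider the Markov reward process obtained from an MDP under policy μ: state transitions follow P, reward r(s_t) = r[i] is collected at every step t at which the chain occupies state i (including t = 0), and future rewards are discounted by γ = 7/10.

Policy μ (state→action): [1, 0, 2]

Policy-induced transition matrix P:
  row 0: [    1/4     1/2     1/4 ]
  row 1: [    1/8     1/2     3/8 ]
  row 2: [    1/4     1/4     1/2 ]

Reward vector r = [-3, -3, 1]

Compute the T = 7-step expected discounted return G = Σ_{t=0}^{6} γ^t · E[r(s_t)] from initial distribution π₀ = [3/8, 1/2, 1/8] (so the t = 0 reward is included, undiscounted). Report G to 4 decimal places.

G = -5.5497

t=0: π = [0.3750, 0.5000, 0.1250], E[r] = -2.5000, γ^t·E[r] = -2.500000, running G = -2.500000
t=1: π = [0.1875, 0.4688, 0.3438], E[r] = -1.6250, γ^t·E[r] = -1.137500, running G = -3.637500
t=2: π = [0.1914, 0.4141, 0.3945], E[r] = -1.4219, γ^t·E[r] = -0.696719, running G = -4.334219
t=3: π = [0.1982, 0.4014, 0.4004], E[r] = -1.3984, γ^t·E[r] = -0.479664, running G = -4.813883
t=4: π = [0.1998, 0.3999, 0.4003], E[r] = -1.3989, γ^t·E[r] = -0.335882, running G = -5.149765
t=5: π = [0.2000, 0.3999, 0.4001], E[r] = -1.3998, γ^t·E[r] = -0.235261, running G = -5.385026
t=6: π = [0.2000, 0.4000, 0.4000], E[r] = -1.4000, γ^t·E[r] = -0.164706, running G = -5.549732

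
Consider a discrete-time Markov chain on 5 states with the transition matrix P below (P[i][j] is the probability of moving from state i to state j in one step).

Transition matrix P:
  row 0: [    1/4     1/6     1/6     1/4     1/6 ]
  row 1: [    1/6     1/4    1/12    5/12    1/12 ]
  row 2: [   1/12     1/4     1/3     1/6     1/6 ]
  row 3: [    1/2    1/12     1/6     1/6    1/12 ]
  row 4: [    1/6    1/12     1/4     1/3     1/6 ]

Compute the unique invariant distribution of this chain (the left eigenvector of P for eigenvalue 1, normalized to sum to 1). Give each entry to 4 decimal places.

π = [0.2553, 0.1649, 0.1967, 0.2512, 0.1320]

Balance equations π_j = Σ_i π_i·P[i][j]:
  π_0 = 1/4·π_0 + 1/6·π_1 + 1/12·π_2 + 1/2·π_3 + 1/6·π_4
  π_1 = 1/6·π_0 + 1/4·π_1 + 1/4·π_2 + 1/12·π_3 + 1/12·π_4
  π_2 = 1/6·π_0 + 1/12·π_1 + 1/3·π_2 + 1/6·π_3 + 1/4·π_4
  π_3 = 1/4·π_0 + 5/12·π_1 + 1/6·π_2 + 1/6·π_3 + 1/3·π_4
  normalize: π_0 + π_1 + π_2 + π_3 + π_4 = 1
Solving the linear system gives exactly π = [497/1947, 107/649, 383/1947, 163/649, 257/1947].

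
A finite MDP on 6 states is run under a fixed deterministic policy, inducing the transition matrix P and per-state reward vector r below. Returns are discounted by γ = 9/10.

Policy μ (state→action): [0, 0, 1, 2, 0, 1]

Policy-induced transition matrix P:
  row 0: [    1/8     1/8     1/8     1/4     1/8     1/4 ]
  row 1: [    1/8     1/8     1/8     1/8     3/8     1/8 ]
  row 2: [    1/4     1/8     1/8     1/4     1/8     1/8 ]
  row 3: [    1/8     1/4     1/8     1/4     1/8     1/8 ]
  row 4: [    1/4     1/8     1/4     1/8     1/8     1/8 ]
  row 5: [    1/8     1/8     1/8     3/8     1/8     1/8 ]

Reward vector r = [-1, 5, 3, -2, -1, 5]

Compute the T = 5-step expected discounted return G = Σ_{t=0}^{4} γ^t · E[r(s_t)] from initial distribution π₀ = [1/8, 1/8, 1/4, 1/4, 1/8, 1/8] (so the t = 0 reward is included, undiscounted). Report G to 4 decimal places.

G = 4.7720

t=0: π = [0.1250, 0.1250, 0.2500, 0.2500, 0.1250, 0.1250], E[r] = 1.2500, γ^t·E[r] = 1.250000, running G = 1.250000
t=1: π = [0.1719, 0.1563, 0.1406, 0.2344, 0.1563, 0.1406], E[r] = 1.1094, γ^t·E[r] = 0.998438, running G = 2.248438
t=2: π = [0.1621, 0.1543, 0.1445, 0.2285, 0.1641, 0.1465], E[r] = 1.1543, γ^t·E[r] = 0.934980, running G = 3.183418
t=3: π = [0.1636, 0.1536, 0.1455, 0.2285, 0.1636, 0.1453], E[r] = 1.1465, γ^t·E[r] = 0.835787, running G = 4.019205
t=4: π = [0.1636, 0.1536, 0.1454, 0.2285, 0.1634, 0.1454], E[r] = 1.1473, γ^t·E[r] = 0.752769, running G = 4.771974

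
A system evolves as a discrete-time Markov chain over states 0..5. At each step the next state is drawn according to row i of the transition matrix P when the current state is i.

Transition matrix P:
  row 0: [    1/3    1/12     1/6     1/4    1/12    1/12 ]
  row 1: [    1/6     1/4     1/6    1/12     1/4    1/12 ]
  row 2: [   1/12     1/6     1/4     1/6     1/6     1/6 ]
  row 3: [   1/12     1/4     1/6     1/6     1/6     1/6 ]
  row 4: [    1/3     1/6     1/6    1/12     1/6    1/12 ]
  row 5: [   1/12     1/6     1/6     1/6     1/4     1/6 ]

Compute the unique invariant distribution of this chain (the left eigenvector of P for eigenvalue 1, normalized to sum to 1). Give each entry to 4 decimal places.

Balance equations π_j = Σ_i π_i·P[i][j]:
  π_0 = 1/3·π_0 + 1/6·π_1 + 1/12·π_2 + 1/12·π_3 + 1/3·π_4 + 1/12·π_5
  π_1 = 1/12·π_0 + 1/4·π_1 + 1/6·π_2 + 1/4·π_3 + 1/6·π_4 + 1/6·π_5
  π_2 = 1/6·π_0 + 1/6·π_1 + 1/4·π_2 + 1/6·π_3 + 1/6·π_4 + 1/6·π_5
  π_3 = 1/4·π_0 + 1/12·π_1 + 1/6·π_2 + 1/6·π_3 + 1/12·π_4 + 1/6·π_5
  π_4 = 1/12·π_0 + 1/4·π_1 + 1/6·π_2 + 1/6·π_3 + 1/6·π_4 + 1/4·π_5
  normalize: π_0 + π_1 + π_2 + π_3 + π_4 + π_5 = 1
Solving the linear system gives exactly π = [1224/6457, 2305/12914, 2/11, 1975/12914, 2271/12914, 1567/12914].

π = [0.1896, 0.1785, 0.1818, 0.1529, 0.1759, 0.1213]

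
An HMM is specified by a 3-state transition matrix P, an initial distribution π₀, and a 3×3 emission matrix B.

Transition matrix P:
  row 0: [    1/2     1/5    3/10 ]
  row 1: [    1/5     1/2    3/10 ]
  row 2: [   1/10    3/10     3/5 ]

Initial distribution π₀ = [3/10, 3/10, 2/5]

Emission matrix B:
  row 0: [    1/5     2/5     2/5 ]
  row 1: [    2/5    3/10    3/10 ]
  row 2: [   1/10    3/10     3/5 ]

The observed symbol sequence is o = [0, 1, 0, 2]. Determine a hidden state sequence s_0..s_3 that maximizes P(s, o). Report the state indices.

path = [1, 1, 1, 2]

t=0: δ = [6.000e-02, 1.200e-01, 4.000e-02]  (obs o_0=0)
t=1: δ = [1.200e-02, 1.800e-02, 1.080e-02]  ψ = [0, 1, 1]  (obs o_1=1)
t=2: δ = [1.200e-03, 3.600e-03, 6.480e-04]  ψ = [0, 1, 2]  (obs o_2=0)
t=3: δ = [2.880e-04, 5.400e-04, 6.480e-04]  ψ = [1, 1, 1]  (obs o_3=2)
backtrack: best end state = 2; path = [1, 1, 1, 2]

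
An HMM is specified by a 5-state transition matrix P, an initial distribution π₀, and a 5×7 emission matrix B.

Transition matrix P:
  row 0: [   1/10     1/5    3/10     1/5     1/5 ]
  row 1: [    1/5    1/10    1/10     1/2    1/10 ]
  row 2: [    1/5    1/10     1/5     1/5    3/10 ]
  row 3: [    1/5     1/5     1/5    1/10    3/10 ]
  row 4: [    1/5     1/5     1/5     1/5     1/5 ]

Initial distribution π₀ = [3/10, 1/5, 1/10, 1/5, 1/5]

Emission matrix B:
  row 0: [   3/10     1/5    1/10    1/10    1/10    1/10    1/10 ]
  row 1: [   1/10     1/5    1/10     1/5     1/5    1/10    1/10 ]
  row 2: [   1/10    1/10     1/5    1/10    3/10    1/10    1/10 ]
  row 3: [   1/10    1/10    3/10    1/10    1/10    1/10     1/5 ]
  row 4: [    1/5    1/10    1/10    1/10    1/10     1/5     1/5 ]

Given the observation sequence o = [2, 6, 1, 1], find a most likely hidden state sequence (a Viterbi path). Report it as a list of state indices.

t=0: δ = [3.000e-02, 2.000e-02, 2.000e-02, 6.000e-02, 2.000e-02]  (obs o_0=2)
t=1: δ = [1.200e-03, 1.200e-03, 1.200e-03, 2.000e-03, 3.600e-03]  ψ = [3, 3, 3, 1, 3]  (obs o_1=6)
t=2: δ = [1.440e-04, 1.440e-04, 7.200e-05, 7.200e-05, 7.200e-05]  ψ = [4, 4, 4, 4, 4]  (obs o_2=1)
t=3: δ = [5.760e-06, 5.760e-06, 4.320e-06, 7.200e-06, 2.880e-06]  ψ = [1, 0, 0, 1, 0]  (obs o_3=1)
backtrack: best end state = 3; path = [3, 4, 1, 3]

path = [3, 4, 1, 3]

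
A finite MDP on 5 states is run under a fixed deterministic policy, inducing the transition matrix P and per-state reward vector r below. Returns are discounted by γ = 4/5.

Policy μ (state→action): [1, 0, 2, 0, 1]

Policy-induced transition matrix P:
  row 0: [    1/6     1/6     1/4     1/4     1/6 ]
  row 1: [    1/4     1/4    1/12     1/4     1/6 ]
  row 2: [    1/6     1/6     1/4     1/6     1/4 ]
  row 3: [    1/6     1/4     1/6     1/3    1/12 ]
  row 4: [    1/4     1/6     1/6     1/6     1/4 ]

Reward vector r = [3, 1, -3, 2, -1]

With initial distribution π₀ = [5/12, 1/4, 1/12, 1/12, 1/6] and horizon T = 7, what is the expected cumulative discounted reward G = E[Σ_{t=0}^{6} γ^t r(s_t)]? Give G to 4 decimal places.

G = 2.8662

t=0: π = [0.4167, 0.2500, 0.0833, 0.0833, 0.1667], E[r] = 1.2500, γ^t·E[r] = 1.250000, running G = 1.250000
t=1: π = [0.2014, 0.1944, 0.1875, 0.2361, 0.1806], E[r] = 0.5278, γ^t·E[r] = 0.422222, running G = 1.672222
t=2: π = [0.1979, 0.2025, 0.1829, 0.2390, 0.1777], E[r] = 0.5480, γ^t·E[r] = 0.350741, running G = 2.022963
t=3: π = [0.1984, 0.2035, 0.1815, 0.2399, 0.1768], E[r] = 0.5569, γ^t·E[r] = 0.285136, running G = 2.308099
t=4: π = [0.1984, 0.2036, 0.1814, 0.2401, 0.1765], E[r] = 0.5583, γ^t·E[r] = 0.228678, running G = 2.536777
t=5: π = [0.1983, 0.2036, 0.1813, 0.2402, 0.1765], E[r] = 0.5585, γ^t·E[r] = 0.183024, running G = 2.719801
t=6: π = [0.1983, 0.2037, 0.1813, 0.2402, 0.1765], E[r] = 0.5586, γ^t·E[r] = 0.146433, running G = 2.866234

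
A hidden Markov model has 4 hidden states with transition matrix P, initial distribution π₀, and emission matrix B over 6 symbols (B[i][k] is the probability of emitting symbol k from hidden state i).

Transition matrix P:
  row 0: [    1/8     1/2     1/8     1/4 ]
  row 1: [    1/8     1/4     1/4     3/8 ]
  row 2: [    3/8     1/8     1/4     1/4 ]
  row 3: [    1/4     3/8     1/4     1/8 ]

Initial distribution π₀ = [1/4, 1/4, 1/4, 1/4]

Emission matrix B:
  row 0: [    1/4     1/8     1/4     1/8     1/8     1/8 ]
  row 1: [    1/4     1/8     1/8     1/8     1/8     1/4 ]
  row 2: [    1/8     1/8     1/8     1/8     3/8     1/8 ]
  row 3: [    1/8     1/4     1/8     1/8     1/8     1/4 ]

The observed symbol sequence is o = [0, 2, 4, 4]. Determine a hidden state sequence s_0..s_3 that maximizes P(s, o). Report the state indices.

path = [0, 1, 2, 2]

t=0: δ = [6.250e-02, 6.250e-02, 3.125e-02, 3.125e-02]  (obs o_0=0)
t=1: δ = [2.930e-03, 3.906e-03, 1.953e-03, 2.930e-03]  ψ = [2, 0, 1, 1]  (obs o_1=2)
t=2: δ = [9.155e-05, 1.831e-04, 3.662e-04, 1.831e-04]  ψ = [2, 0, 1, 1]  (obs o_2=4)
t=3: δ = [1.717e-05, 8.583e-06, 3.433e-05, 1.144e-05]  ψ = [2, 3, 2, 2]  (obs o_3=4)
backtrack: best end state = 2; path = [0, 1, 2, 2]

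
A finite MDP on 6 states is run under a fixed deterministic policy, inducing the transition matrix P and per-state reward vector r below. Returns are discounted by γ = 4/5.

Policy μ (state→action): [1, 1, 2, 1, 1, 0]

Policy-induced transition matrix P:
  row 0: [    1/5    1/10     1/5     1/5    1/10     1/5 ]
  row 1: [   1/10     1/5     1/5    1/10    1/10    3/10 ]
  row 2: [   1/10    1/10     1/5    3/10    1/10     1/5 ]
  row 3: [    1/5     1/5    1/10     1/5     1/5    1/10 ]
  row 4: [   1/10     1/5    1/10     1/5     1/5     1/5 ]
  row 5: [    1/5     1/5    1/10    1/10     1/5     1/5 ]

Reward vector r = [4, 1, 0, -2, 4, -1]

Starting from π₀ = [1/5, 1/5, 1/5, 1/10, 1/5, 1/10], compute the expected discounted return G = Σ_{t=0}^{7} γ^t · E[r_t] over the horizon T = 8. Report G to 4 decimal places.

t=0: π = [0.2000, 0.2000, 0.2000, 0.1000, 0.2000, 0.1000], E[r] = 1.5000, γ^t·E[r] = 1.500000, running G = 1.500000
t=1: π = [0.1400, 0.1600, 0.1600, 0.1900, 0.1400, 0.2100], E[r] = 0.6900, γ^t·E[r] = 0.552000, running G = 2.052000
t=2: π = [0.1540, 0.1700, 0.1460, 0.1790, 0.1540, 0.1970], E[r] = 0.8470, γ^t·E[r] = 0.542080, running G = 2.594080
t=3: π = [0.1530, 0.1700, 0.1470, 0.1779, 0.1530, 0.1991], E[r] = 0.8391, γ^t·E[r] = 0.429619, running G = 3.023699
t=4: π = [0.1530, 0.1700, 0.1470, 0.1778, 0.1530, 0.1992], E[r] = 0.8392, γ^t·E[r] = 0.343740, running G = 3.367440
t=5: π = [0.1530, 0.1700, 0.1470, 0.1778, 0.1530, 0.1992], E[r] = 0.8392, γ^t·E[r] = 0.274996, running G = 3.642436
t=6: π = [0.1530, 0.1700, 0.1470, 0.1778, 0.1530, 0.1992], E[r] = 0.8392, γ^t·E[r] = 0.219997, running G = 3.862433
t=7: π = [0.1530, 0.1700, 0.1470, 0.1778, 0.1530, 0.1992], E[r] = 0.8392, γ^t·E[r] = 0.175998, running G = 4.038430

G = 4.0384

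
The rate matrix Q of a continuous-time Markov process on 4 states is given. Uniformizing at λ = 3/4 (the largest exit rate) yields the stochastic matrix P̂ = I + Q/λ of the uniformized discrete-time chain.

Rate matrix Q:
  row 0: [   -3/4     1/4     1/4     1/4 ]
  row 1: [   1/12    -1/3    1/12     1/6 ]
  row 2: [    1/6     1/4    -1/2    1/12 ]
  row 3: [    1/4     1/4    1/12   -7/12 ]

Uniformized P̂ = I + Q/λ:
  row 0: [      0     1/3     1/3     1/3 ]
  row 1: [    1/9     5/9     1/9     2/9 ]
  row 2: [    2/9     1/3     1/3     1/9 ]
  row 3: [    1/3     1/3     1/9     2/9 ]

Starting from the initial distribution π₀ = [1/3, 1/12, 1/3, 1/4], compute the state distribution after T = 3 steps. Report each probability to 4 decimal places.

t=0: π = [0.3333, 0.0833, 0.3333, 0.2500]
t=1: π = [0.1667, 0.3519, 0.2593, 0.2222]
t=2: π = [0.1708, 0.4115, 0.2058, 0.2119]
t=3: π = [0.1621, 0.4248, 0.1948, 0.2183]

π = [0.1621, 0.4248, 0.1948, 0.2183]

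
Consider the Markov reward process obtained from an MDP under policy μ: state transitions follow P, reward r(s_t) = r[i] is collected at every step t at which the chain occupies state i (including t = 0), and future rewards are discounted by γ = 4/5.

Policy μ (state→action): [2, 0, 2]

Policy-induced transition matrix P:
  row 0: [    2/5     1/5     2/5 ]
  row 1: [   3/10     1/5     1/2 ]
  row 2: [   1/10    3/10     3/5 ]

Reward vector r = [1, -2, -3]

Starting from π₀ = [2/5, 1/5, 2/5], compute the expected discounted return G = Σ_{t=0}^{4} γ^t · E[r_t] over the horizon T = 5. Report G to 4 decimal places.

t=0: π = [0.4000, 0.2000, 0.4000], E[r] = -1.2000, γ^t·E[r] = -1.200000, running G = -1.200000
t=1: π = [0.2600, 0.2400, 0.5000], E[r] = -1.7200, γ^t·E[r] = -1.376000, running G = -2.576000
t=2: π = [0.2260, 0.2500, 0.5240], E[r] = -1.8460, γ^t·E[r] = -1.181440, running G = -3.757440
t=3: π = [0.2178, 0.2524, 0.5298], E[r] = -1.8764, γ^t·E[r] = -0.960717, running G = -4.718157
t=4: π = [0.2158, 0.2530, 0.5312], E[r] = -1.8837, γ^t·E[r] = -0.771580, running G = -5.489737

G = -5.4897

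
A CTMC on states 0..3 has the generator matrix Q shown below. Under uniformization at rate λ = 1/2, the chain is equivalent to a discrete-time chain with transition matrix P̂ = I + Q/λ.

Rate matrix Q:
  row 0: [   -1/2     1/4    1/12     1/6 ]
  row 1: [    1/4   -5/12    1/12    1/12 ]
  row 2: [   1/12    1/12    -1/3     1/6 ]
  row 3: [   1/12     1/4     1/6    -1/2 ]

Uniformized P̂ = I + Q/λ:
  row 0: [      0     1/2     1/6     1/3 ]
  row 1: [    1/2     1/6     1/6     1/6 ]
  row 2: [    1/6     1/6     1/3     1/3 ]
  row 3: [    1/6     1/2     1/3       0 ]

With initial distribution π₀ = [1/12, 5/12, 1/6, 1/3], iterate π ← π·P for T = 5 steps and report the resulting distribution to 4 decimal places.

π = [0.2321, 0.3153, 0.2423, 0.2103]

t=0: π = [0.0833, 0.4167, 0.1667, 0.3333]
t=1: π = [0.2917, 0.3056, 0.2500, 0.1528]
t=2: π = [0.2199, 0.3148, 0.2338, 0.2315]
t=3: π = [0.2350, 0.3171, 0.2442, 0.2037]
t=4: π = [0.2332, 0.3129, 0.2413, 0.2126]
t=5: π = [0.2321, 0.3153, 0.2423, 0.2103]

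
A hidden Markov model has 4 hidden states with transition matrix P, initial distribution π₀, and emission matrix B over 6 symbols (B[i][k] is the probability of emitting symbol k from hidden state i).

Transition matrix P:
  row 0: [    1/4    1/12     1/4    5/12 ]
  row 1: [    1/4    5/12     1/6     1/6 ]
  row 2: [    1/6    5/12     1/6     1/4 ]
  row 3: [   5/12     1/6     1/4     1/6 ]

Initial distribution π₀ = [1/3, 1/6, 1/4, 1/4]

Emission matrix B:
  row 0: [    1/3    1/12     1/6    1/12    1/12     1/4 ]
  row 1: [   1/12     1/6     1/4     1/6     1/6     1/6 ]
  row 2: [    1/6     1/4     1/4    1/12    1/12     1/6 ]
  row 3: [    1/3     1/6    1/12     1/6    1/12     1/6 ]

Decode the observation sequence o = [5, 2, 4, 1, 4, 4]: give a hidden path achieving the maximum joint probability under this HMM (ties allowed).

path = [0, 2, 1, 1, 1, 1]

t=0: δ = [8.333e-02, 2.778e-02, 4.167e-02, 4.167e-02]  (obs o_0=5)
t=1: δ = [3.472e-03, 4.340e-03, 5.208e-03, 2.894e-03]  ψ = [0, 2, 0, 0]  (obs o_1=2)
t=2: δ = [1.005e-04, 3.617e-04, 7.234e-05, 1.206e-04]  ψ = [3, 2, 0, 0]  (obs o_2=4)
t=3: δ = [7.535e-06, 2.512e-05, 1.507e-05, 1.005e-05]  ψ = [1, 1, 1, 1]  (obs o_3=1)
t=4: δ = [5.233e-07, 1.744e-06, 3.489e-07, 3.489e-07]  ψ = [1, 1, 1, 1]  (obs o_4=4)
t=5: δ = [3.634e-08, 1.211e-07, 2.423e-08, 2.423e-08]  ψ = [1, 1, 1, 1]  (obs o_5=4)
backtrack: best end state = 1; path = [0, 2, 1, 1, 1, 1]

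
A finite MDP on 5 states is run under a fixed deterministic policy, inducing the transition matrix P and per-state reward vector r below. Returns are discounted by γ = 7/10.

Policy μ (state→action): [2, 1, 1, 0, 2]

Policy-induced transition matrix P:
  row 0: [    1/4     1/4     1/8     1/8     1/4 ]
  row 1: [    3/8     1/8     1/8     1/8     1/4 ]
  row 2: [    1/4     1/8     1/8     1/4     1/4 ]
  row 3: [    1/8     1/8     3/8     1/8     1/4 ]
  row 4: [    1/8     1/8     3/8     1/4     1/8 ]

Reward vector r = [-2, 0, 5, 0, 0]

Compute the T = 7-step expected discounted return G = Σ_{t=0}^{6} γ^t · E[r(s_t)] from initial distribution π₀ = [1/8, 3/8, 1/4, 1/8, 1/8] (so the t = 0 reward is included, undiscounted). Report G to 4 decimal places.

G = 2.2250

t=0: π = [0.1250, 0.3750, 0.2500, 0.1250, 0.1250], E[r] = 1.0000, γ^t·E[r] = 1.000000, running G = 1.000000
t=1: π = [0.2656, 0.1406, 0.1875, 0.1719, 0.2344], E[r] = 0.4063, γ^t·E[r] = 0.284375, running G = 1.284375
t=2: π = [0.2168, 0.1582, 0.2266, 0.1777, 0.2207], E[r] = 0.6992, γ^t·E[r] = 0.342617, running G = 1.626992
t=3: π = [0.2200, 0.1521, 0.2246, 0.1809, 0.2224], E[r] = 0.6831, γ^t·E[r] = 0.234305, running G = 1.861297
t=4: π = [0.2186, 0.1525, 0.2258, 0.1809, 0.2222], E[r] = 0.6920, γ^t·E[r] = 0.166139, running G = 2.027436
t=5: π = [0.2187, 0.1523, 0.2258, 0.1810, 0.2222], E[r] = 0.6915, γ^t·E[r] = 0.116219, running G = 2.143655
t=6: π = [0.2186, 0.1523, 0.2258, 0.1810, 0.2222], E[r] = 0.6918, γ^t·E[r] = 0.081385, running G = 2.225040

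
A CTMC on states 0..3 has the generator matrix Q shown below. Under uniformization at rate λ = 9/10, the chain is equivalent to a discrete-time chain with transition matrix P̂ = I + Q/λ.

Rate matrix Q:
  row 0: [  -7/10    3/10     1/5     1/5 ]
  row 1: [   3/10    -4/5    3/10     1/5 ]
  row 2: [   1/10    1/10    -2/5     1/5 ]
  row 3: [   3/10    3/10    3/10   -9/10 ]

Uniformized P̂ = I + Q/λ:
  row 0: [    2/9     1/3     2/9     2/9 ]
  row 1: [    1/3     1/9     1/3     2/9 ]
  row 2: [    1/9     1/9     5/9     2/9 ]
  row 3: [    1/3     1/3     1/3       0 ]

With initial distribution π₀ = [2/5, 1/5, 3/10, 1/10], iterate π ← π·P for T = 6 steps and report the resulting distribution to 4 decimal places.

t=0: π = [0.4000, 0.2000, 0.3000, 0.1000]
t=1: π = [0.2222, 0.2222, 0.3556, 0.2000]
t=2: π = [0.2296, 0.2049, 0.3877, 0.1778]
t=3: π = [0.2217, 0.2016, 0.3940, 0.1827]
t=4: π = [0.2212, 0.2010, 0.3963, 0.1816]
t=5: π = [0.2207, 0.2006, 0.3968, 0.1819]
t=6: π = [0.2206, 0.2006, 0.3970, 0.1818]

π = [0.2206, 0.2006, 0.3970, 0.1818]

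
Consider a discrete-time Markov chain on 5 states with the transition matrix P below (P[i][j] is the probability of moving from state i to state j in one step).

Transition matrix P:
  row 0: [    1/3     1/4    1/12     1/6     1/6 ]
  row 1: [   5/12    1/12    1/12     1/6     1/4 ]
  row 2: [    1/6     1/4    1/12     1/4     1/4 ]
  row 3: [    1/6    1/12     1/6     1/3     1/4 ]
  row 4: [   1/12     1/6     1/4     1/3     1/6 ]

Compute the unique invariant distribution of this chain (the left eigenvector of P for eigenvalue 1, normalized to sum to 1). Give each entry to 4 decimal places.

Balance equations π_j = Σ_i π_i·P[i][j]:
  π_0 = 1/3·π_0 + 5/12·π_1 + 1/6·π_2 + 1/6·π_3 + 1/12·π_4
  π_1 = 1/4·π_0 + 1/12·π_1 + 1/4·π_2 + 1/12·π_3 + 1/6·π_4
  π_2 = 1/12·π_0 + 1/12·π_1 + 1/12·π_2 + 1/6·π_3 + 1/4·π_4
  π_3 = 1/6·π_0 + 1/6·π_1 + 1/4·π_2 + 1/3·π_3 + 1/3·π_4
  normalize: π_0 + π_1 + π_2 + π_3 + π_4 = 1
Solving the linear system gives exactly π = [4432/19491, 1055/6497, 2734/19491, 5003/19491, 4157/19491].

π = [0.2274, 0.1624, 0.1403, 0.2567, 0.2133]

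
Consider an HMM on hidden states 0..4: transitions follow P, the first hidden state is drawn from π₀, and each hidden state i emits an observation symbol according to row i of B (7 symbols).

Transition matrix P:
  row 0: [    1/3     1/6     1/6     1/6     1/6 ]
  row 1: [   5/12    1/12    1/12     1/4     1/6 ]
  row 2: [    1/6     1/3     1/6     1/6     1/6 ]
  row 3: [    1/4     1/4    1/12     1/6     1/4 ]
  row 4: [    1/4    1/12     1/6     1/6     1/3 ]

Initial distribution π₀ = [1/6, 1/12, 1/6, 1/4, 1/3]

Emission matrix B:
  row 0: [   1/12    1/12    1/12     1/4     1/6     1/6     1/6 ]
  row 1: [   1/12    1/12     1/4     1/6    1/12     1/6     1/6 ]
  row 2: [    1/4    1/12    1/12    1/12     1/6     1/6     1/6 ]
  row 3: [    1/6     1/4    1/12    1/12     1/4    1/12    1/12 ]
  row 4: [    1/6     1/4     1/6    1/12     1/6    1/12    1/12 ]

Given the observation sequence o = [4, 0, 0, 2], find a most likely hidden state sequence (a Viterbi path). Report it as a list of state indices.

t=0: δ = [2.778e-02, 6.944e-03, 2.778e-02, 6.250e-02, 5.556e-02]  (obs o_0=4)
t=1: δ = [1.302e-03, 1.302e-03, 2.315e-03, 1.736e-03, 3.086e-03]  ψ = [3, 3, 4, 3, 4]  (obs o_1=0)
t=2: δ = [6.430e-05, 6.430e-05, 1.286e-04, 8.573e-05, 1.715e-04]  ψ = [4, 2, 4, 4, 4]  (obs o_2=0)
t=3: δ = [3.572e-06, 1.072e-05, 2.381e-06, 2.381e-06, 9.526e-06]  ψ = [4, 2, 4, 4, 4]  (obs o_3=2)
backtrack: best end state = 1; path = [4, 4, 2, 1]

path = [4, 4, 2, 1]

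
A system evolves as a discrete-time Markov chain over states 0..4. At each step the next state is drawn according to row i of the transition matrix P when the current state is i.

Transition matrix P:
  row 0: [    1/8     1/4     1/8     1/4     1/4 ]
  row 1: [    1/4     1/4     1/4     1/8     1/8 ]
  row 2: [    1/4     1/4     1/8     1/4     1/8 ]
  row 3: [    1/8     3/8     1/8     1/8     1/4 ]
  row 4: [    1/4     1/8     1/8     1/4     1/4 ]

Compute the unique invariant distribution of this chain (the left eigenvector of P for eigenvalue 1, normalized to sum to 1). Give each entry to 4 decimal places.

Balance equations π_j = Σ_i π_i·P[i][j]:
  π_0 = 1/8·π_0 + 1/4·π_1 + 1/4·π_2 + 1/8·π_3 + 1/4·π_4
  π_1 = 1/4·π_0 + 1/4·π_1 + 1/4·π_2 + 3/8·π_3 + 1/8·π_4
  π_2 = 1/8·π_0 + 1/4·π_1 + 1/8·π_2 + 1/8·π_3 + 1/8·π_4
  π_3 = 1/4·π_0 + 1/8·π_1 + 1/4·π_2 + 1/8·π_3 + 1/4·π_4
  normalize: π_0 + π_1 + π_2 + π_3 + π_4 = 1
Solving the linear system gives exactly π = [921/4591, 1145/4591, 717/4591, 893/4591, 915/4591].

π = [0.2006, 0.2494, 0.1562, 0.1945, 0.1993]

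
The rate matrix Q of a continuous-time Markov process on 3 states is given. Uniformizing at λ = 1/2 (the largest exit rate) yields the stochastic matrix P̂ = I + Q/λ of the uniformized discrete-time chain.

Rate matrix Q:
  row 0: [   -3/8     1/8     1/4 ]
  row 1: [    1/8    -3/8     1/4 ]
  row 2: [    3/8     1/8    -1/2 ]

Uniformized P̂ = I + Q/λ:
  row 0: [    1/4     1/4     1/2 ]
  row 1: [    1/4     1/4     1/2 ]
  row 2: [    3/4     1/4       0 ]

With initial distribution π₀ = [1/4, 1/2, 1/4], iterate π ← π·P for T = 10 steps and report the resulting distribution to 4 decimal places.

t=0: π = [0.2500, 0.5000, 0.2500]
t=1: π = [0.3750, 0.2500, 0.3750]
t=2: π = [0.4375, 0.2500, 0.3125]
t=3: π = [0.4063, 0.2500, 0.3438]
t=4: π = [0.4219, 0.2500, 0.3281]
t=5: π = [0.4141, 0.2500, 0.3359]
t=6: π = [0.4180, 0.2500, 0.3320]
t=7: π = [0.4160, 0.2500, 0.3340]
t=8: π = [0.4170, 0.2500, 0.3330]
t=9: π = [0.4165, 0.2500, 0.3335]
t=10: π = [0.4167, 0.2500, 0.3333]

π = [0.4167, 0.2500, 0.3333]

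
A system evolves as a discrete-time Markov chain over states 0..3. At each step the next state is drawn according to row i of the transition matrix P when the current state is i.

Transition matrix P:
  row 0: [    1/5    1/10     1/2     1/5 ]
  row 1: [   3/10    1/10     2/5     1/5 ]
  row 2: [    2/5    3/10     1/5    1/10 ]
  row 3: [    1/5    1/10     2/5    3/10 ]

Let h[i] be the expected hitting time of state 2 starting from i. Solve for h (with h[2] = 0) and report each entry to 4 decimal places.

First-step conditioning: h[2] = 0; for i ≠ 2, h[i] = 1 + Σ_k P[i][k]·h[k].
  h[0] = 1 + 1/5·h[0] + 1/10·h[1] + 1/5·h[3]
  h[1] = 1 + 3/10·h[0] + 1/10·h[1] + 1/5·h[3]
  h[3] = 1 + 1/5·h[0] + 1/10·h[1] + 3/10·h[3]
Solving the 3×3 linear system over states ≠ 2 gives exactly h = [900/421, 990/421, 0, 1000/421] (h[2] = 0 is the target).

h = [2.1378, 2.3515, 0.0000, 2.3753]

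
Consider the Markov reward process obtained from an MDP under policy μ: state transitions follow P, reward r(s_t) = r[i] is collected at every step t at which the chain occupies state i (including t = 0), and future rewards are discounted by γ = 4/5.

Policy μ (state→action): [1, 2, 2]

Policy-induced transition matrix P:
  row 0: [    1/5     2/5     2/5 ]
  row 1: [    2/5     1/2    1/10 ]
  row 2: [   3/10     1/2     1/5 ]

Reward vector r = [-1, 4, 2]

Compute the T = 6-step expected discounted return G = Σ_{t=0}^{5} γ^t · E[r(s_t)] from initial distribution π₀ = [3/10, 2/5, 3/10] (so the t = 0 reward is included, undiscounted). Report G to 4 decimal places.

t=0: π = [0.3000, 0.4000, 0.3000], E[r] = 1.9000, γ^t·E[r] = 1.900000, running G = 1.900000
t=1: π = [0.3100, 0.4700, 0.2200], E[r] = 2.0100, γ^t·E[r] = 1.608000, running G = 3.508000
t=2: π = [0.3160, 0.4690, 0.2150], E[r] = 1.9900, γ^t·E[r] = 1.273600, running G = 4.781600
t=3: π = [0.3153, 0.4684, 0.2163], E[r] = 1.9909, γ^t·E[r] = 1.019341, running G = 5.800941
t=4: π = [0.3153, 0.4685, 0.2162], E[r] = 1.9910, γ^t·E[r] = 0.815518, running G = 6.616458
t=5: π = [0.3153, 0.4685, 0.2162], E[r] = 1.9910, γ^t·E[r] = 0.652408, running G = 7.268866

G = 7.2689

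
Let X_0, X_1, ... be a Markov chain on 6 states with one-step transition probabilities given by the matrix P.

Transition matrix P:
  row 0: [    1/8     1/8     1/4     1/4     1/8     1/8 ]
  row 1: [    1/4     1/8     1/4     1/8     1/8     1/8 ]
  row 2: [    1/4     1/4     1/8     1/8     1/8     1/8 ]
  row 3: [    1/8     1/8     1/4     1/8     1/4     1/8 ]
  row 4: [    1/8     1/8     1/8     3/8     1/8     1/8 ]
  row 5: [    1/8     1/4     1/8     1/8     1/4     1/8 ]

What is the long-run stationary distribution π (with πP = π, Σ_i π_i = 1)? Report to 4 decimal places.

Balance equations π_j = Σ_i π_i·P[i][j]:
  π_0 = 1/8·π_0 + 1/4·π_1 + 1/4·π_2 + 1/8·π_3 + 1/8·π_4 + 1/8·π_5
  π_1 = 1/8·π_0 + 1/8·π_1 + 1/4·π_2 + 1/8·π_3 + 1/8·π_4 + 1/4·π_5
  π_2 = 1/4·π_0 + 1/4·π_1 + 1/8·π_2 + 1/4·π_3 + 1/8·π_4 + 1/8·π_5
  π_3 = 1/4·π_0 + 1/8·π_1 + 1/8·π_2 + 1/8·π_3 + 3/8·π_4 + 1/8·π_5
  π_4 = 1/8·π_0 + 1/8·π_1 + 1/8·π_2 + 1/4·π_3 + 1/8·π_4 + 1/4·π_5
  normalize: π_0 + π_1 + π_2 + π_3 + π_4 + π_5 = 1
Solving the linear system gives exactly π = [32/189, 2237/13608, 2587/13608, 283/1512, 31/189, 1/8].

π = [0.1693, 0.1644, 0.1901, 0.1872, 0.1640, 0.1250]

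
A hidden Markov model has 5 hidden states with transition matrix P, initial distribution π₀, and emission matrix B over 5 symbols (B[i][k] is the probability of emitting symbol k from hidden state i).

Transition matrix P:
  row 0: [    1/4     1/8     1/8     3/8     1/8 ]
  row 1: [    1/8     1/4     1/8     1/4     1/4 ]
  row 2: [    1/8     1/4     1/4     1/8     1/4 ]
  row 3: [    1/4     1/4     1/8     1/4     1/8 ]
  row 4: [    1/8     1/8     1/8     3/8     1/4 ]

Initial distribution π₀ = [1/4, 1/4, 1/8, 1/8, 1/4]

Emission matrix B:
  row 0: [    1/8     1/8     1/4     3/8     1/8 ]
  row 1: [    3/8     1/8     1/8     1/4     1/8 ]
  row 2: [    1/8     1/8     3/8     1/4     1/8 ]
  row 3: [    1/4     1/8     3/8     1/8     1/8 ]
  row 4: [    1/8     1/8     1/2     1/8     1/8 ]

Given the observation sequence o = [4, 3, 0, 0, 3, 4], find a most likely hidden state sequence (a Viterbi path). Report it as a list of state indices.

path = [0, 0, 3, 3, 0, 3]

t=0: δ = [3.125e-02, 3.125e-02, 1.562e-02, 1.562e-02, 3.125e-02]  (obs o_0=4)
t=1: δ = [2.930e-03, 1.953e-03, 9.766e-04, 1.465e-03, 9.766e-04]  ψ = [0, 1, 0, 0, 1]  (obs o_1=3)
t=2: δ = [9.155e-05, 1.831e-04, 4.578e-05, 2.747e-04, 6.104e-05]  ψ = [0, 1, 0, 0, 1]  (obs o_2=0)
t=3: δ = [8.583e-06, 2.575e-05, 4.292e-06, 1.717e-05, 5.722e-06]  ψ = [3, 3, 3, 3, 1]  (obs o_3=0)
t=4: δ = [1.609e-06, 1.609e-06, 8.047e-07, 8.047e-07, 8.047e-07]  ψ = [3, 1, 1, 1, 1]  (obs o_4=3)
t=5: δ = [5.029e-08, 5.029e-08, 2.515e-08, 7.544e-08, 5.029e-08]  ψ = [0, 1, 0, 0, 1]  (obs o_5=4)
backtrack: best end state = 3; path = [0, 0, 3, 3, 0, 3]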